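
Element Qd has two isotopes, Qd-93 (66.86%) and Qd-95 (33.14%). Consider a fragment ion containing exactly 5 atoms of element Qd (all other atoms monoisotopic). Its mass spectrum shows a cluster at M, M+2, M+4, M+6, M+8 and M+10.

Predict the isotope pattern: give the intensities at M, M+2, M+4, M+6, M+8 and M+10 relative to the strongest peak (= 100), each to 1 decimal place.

40.4 : 100.0 : 99.1 : 49.1 : 12.2 : 1.2

Each Qd atom is independently Qd-93 (p = 0.6686) or Qd-95 (q = 0.3314); the cluster is the binomial expansion (p + q)^5.
P(M) = 0.6686^5 = 0.133608
P(M+2) = 5 × 0.6686^4 × 0.3314^1 = 0.331122
P(M+4) = 10 × 0.6686^3 × 0.3314^2 = 0.328250
P(M+6) = 10 × 0.6686^2 × 0.3314^3 = 0.162701
P(M+8) = 5 × 0.6686^1 × 0.3314^4 = 0.040322
P(M+10) = 0.3314^5 = 0.003997
The M+2 peak is largest (0.331122); scaling to 100 gives 40.4 : 100.0 : 99.1 : 49.1 : 12.2 : 1.2.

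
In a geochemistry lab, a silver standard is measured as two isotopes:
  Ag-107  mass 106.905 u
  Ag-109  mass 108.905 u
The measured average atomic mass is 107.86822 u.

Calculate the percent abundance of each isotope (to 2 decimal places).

With x = fraction of Ag-107 (so Ag-109 is 1 − x):
106.905·x + 108.905·(1 − x) = 107.86822
(106.905 − 108.905)·x = 107.86822 − 108.905
x = -1.03678 / -2.000 = 0.51839 → 51.84% Ag-107, 48.16% Ag-109.

Ag-107: 51.84%, Ag-109: 48.16%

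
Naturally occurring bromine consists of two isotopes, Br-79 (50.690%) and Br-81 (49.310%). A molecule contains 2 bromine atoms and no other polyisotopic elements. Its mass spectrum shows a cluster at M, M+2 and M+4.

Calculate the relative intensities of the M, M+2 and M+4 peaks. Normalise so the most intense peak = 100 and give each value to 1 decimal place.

Expanding (0.50690 + 0.49310)^2:
P(M) = 0.50690^2 = 0.256948
P(M+2) = 2 × 0.50690^1 × 0.49310^1 = 0.499905
P(M+4) = 0.49310^2 = 0.243148
The M+2 peak is largest (0.499905); scaling to 100 gives 51.4 : 100.0 : 48.6.

51.4 : 100.0 : 48.6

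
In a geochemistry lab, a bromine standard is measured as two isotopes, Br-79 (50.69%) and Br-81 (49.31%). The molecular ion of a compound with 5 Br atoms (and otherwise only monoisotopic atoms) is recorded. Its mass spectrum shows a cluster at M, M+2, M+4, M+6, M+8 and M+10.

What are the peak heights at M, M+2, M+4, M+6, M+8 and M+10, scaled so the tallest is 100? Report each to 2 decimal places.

The 5 Br atoms are independent, so intensities follow the terms of (0.5069 + 0.4931)^5.
P(M) = 0.5069^5 = 0.033467
P(M+2) = 5 × 0.5069^4 × 0.4931^1 = 0.162777
P(M+4) = 10 × 0.5069^3 × 0.4931^2 = 0.316692
P(M+6) = 10 × 0.5069^2 × 0.4931^3 = 0.308070
P(M+8) = 5 × 0.5069^1 × 0.4931^4 = 0.149842
P(M+10) = 0.4931^5 = 0.029152
The M+4 peak is largest (0.316692); scaling to 100 gives 10.57 : 51.40 : 100.00 : 97.28 : 47.31 : 9.21.

10.57 : 51.40 : 100.00 : 97.28 : 47.31 : 9.21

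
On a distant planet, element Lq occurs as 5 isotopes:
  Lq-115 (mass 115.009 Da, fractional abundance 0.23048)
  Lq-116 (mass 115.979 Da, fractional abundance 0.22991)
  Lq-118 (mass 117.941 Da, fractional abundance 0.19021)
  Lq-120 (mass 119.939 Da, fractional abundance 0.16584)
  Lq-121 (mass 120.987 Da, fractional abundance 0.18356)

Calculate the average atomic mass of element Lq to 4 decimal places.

117.7046 Da

Average mass = Σ (abundance × isotope mass) = 0.23048 × 115.009 + 0.22991 × 115.979 + 0.19021 × 117.941 + 0.16584 × 119.939 + 0.18356 × 120.987
= 26.50727 + 26.66473 + 22.43356 + 19.89068 + 22.20837 = 117.70461 Da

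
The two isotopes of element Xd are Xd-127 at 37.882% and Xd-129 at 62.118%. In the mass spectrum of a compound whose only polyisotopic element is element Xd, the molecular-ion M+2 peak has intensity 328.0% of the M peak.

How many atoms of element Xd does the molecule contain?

2

The M+2/M ratio from n Xd atoms is n · q/p = n · 0.62118/0.37882.
n = 3.280 × 0.37882/0.62118 = 2.00 ≈ 2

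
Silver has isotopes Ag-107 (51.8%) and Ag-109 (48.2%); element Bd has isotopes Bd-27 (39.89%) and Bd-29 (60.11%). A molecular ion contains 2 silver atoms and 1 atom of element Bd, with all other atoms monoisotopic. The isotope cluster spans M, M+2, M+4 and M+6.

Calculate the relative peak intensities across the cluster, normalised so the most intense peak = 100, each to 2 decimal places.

27.25 : 91.76 : 100.00 : 35.55

Silver pattern (n=2): 0.268324 : 0.499352 : 0.232324
Element Bd pattern (n=1): 0.3989 : 0.6011
Convolve the two distributions (both contribute in 2-u steps):
  M: 0.268324×0.3989 = 0.107034
  M+2: 0.268324×0.6011 + 0.499352×0.3989 = 0.360481
  M+4: 0.499352×0.6011 + 0.232324×0.3989 = 0.392835
  M+6: 0.232324×0.6011 = 0.139650
Scale to base peak (0.392835) = 100: 27.25 : 91.76 : 100.00 : 35.55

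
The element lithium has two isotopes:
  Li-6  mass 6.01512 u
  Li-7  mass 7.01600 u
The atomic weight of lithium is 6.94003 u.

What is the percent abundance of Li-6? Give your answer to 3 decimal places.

With x = fraction of Li-6 (so Li-7 is 1 − x):
6.01512·x + 7.01600·(1 − x) = 6.94003
(6.01512 − 7.01600)·x = 6.94003 − 7.01600
x = -0.07597 / -1.00088 = 0.07590 → 7.590% Li-6, 92.410% Li-7.

7.590%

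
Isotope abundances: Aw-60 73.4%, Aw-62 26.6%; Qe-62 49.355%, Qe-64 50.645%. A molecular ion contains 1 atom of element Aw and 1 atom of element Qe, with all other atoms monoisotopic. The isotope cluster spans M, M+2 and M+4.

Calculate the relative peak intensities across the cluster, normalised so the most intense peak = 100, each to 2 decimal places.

72.02 : 100.00 : 26.78

Element Aw pattern (n=1): 0.7340 : 0.2660
Element Qe pattern (n=1): 0.49355 : 0.50645
Convolve the two distributions (both contribute in 2-u steps):
  M: 0.7340×0.49355 = 0.362266
  M+2: 0.7340×0.50645 + 0.2660×0.49355 = 0.503019
  M+4: 0.2660×0.50645 = 0.134716
Scale to base peak (0.503019) = 100: 72.02 : 100.00 : 26.78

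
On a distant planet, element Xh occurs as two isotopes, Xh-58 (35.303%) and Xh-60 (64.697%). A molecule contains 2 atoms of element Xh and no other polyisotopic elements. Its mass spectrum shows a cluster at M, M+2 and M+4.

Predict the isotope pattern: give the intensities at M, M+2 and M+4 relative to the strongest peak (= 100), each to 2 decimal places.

Each Xh atom is independently Xh-58 (p = 0.35303) or Xh-60 (q = 0.64697); the cluster is the binomial expansion (p + q)^2.
P(M) = 0.35303^2 = 0.124630
P(M+2) = 2 × 0.35303^1 × 0.64697^1 = 0.456800
P(M+4) = 0.64697^2 = 0.418570
The M+2 peak is largest (0.456800); scaling to 100 gives 27.28 : 100.00 : 91.63.

27.28 : 100.00 : 91.63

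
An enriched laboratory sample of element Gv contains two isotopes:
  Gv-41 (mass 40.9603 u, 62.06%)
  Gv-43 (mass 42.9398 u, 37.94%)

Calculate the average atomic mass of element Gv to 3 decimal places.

41.711 u

Average mass = Σ (abundance × isotope mass) = 0.6206 × 40.9603 + 0.3794 × 42.9398
= 25.41996 + 16.29136 = 41.71132 u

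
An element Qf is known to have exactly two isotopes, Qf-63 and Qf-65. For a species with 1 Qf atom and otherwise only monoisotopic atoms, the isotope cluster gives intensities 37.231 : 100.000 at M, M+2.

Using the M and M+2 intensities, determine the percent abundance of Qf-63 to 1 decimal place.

27.1%

If p is the fraction of Qf that is Qf-63, then I(M+2)/I(M) = [C(1,1)·p^0·(1−p)] / p^1 = 1·(1−p)/p = 100.000/37.231 = 2.6859
(1−p)/p = 2.6859/1 = 2.6859  ⇒  p = 1/(1 + 2.6859) = 0.2713
Qf-63: 27.1%, Qf-65: 72.9%.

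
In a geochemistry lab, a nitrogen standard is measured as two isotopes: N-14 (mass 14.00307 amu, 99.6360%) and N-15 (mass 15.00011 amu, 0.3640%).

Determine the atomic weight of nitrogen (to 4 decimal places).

Average mass = Σ (abundance × isotope mass) = 0.996360 × 14.00307 + 0.003640 × 15.00011
= 13.952099 + 0.054600 = 14.006699 amu

14.0067 amu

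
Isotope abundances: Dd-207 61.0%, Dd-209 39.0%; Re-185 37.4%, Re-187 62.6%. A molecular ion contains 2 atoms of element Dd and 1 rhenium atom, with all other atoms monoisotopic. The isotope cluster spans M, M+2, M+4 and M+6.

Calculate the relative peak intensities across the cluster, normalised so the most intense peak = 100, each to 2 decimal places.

33.87 : 100.00 : 86.33 : 23.17

Element Dd pattern (n=2): 0.3721 : 0.4758 : 0.1521
Rhenium pattern (n=1): 0.3740 : 0.6260
Convolve the two distributions (both contribute in 2-u steps):
  M: 0.3721×0.3740 = 0.139165
  M+2: 0.3721×0.6260 + 0.4758×0.3740 = 0.410884
  M+4: 0.4758×0.6260 + 0.1521×0.3740 = 0.354736
  M+6: 0.1521×0.6260 = 0.095215
Scale to base peak (0.410884) = 100: 33.87 : 100.00 : 86.33 : 23.17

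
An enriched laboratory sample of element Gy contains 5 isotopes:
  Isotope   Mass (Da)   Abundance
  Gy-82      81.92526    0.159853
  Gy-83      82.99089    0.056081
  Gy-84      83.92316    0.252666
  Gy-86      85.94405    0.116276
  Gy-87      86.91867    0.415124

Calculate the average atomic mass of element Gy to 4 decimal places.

85.0300 Da

Ar = Σ fᵢ·mᵢ = 0.159853 × 81.92526 + 0.056081 × 82.99089 + 0.252666 × 83.92316 + 0.116276 × 85.94405 + 0.415124 × 86.91867
= 13.095999 + 4.654212 + 21.204529 + 9.993230 + 36.082026 = 85.029996 Da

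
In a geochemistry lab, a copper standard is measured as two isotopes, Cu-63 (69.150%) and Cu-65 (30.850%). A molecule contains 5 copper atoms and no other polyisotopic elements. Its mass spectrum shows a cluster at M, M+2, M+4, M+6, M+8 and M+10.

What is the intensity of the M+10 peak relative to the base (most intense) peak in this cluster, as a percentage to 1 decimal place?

Term probabilities: M 0.1581, M+2 0.3527, M+4 0.3147, M+6 0.1404, M+8 0.0313, M+10 0.0028. Base peak = M+2.
P(M+2) = C(5,1) × 0.69150^4 × 0.30850^1 = 5 × 0.2286487 × 0.3085 = 0.352691 (base)
P(M+10) = C(5,5) × 0.69150^0 × 0.30850^5 = 1 × 1.0000 × 0.00279432 = 0.002794
Relative intensity = 0.002794 / 0.352691 × 100 = 0.8

0.8%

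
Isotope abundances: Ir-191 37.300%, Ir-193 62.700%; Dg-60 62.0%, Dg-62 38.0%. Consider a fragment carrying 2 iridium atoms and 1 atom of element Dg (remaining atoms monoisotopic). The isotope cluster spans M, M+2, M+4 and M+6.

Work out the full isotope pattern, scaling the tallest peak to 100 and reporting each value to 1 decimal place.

Iridium pattern (n=2): 0.139129 : 0.467742 : 0.393129
Element Dg pattern (n=1): 0.6200 : 0.3800
Convolve the two distributions (both contribute in 2-u steps):
  M: 0.139129×0.6200 = 0.086260
  M+2: 0.139129×0.3800 + 0.467742×0.6200 = 0.342869
  M+4: 0.467742×0.3800 + 0.393129×0.6200 = 0.421482
  M+6: 0.393129×0.3800 = 0.149389
Scale to base peak (0.421482) = 100: 20.5 : 81.3 : 100.0 : 35.4

20.5 : 81.3 : 100.0 : 35.4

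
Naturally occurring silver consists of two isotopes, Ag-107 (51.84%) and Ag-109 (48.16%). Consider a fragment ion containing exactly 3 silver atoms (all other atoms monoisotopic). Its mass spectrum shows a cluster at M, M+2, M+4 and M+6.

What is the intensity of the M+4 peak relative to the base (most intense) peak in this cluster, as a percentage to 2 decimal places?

92.90%

Binomial terms of (0.5184 + 0.4816)^3: M 0.1393, M+2 0.3883, M+4 0.3607, M+6 0.1117 → M+2 is the base peak.
P(M+2) = C(3,1) × 0.5184^2 × 0.4816^1 = 3 × 0.26873856 × 0.4816 = 0.388273 (base)
P(M+4) = C(3,2) × 0.5184^1 × 0.4816^2 = 3 × 0.5184 × 0.23193856 = 0.360711
Relative intensity = 0.360711 / 0.388273 × 100 = 92.90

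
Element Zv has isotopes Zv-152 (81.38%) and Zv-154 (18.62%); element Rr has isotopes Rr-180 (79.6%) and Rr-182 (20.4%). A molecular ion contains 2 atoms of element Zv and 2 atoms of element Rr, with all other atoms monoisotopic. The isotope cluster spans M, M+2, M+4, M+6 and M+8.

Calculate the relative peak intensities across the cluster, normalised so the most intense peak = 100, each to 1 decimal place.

100.0 : 97.0 : 35.3 : 5.7 : 0.3

Element Zv pattern (n=2): 0.66227044 : 0.30305912 : 0.03467044
Element Rr pattern (n=2): 0.633616 : 0.324768 : 0.041616
Convolve the two distributions (both contribute in 2-u steps):
  M: 0.66227044×0.633616 = 0.419625
  M+2: 0.66227044×0.324768 + 0.30305912×0.633616 = 0.407107
  M+4: 0.66227044×0.041616 + 0.30305912×0.324768 + 0.03467044×0.633616 = 0.147953
  M+6: 0.30305912×0.041616 + 0.03467044×0.324768 = 0.023872
  M+8: 0.03467044×0.041616 = 0.001443
Scale to base peak (0.419625) = 100: 100.0 : 97.0 : 35.3 : 5.7 : 0.3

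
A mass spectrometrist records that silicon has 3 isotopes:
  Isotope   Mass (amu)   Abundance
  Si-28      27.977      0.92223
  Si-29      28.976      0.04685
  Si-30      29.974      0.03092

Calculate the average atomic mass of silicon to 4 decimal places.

28.0856 amu

Average mass = Σ (abundance × isotope mass) = 0.92223 × 27.977 + 0.04685 × 28.976 + 0.03092 × 29.974
= 25.80123 + 1.35753 + 0.92680 = 28.08556 amu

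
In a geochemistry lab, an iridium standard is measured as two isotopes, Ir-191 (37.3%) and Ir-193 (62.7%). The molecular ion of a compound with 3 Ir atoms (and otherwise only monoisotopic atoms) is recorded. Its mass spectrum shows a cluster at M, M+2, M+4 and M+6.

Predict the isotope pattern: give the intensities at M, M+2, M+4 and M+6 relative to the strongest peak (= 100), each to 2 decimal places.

Each Ir atom is independently Ir-191 (p = 0.373) or Ir-193 (q = 0.627); the cluster is the binomial expansion (p + q)^3.
P(M) = 0.373^3 = 0.051895
P(M+2) = 3 × 0.373^2 × 0.627^1 = 0.261702
P(M+4) = 3 × 0.373^1 × 0.627^2 = 0.439911
P(M+6) = 0.627^3 = 0.246492
The M+4 peak is largest (0.439911); scaling to 100 gives 11.80 : 59.49 : 100.00 : 56.03.

11.80 : 59.49 : 100.00 : 56.03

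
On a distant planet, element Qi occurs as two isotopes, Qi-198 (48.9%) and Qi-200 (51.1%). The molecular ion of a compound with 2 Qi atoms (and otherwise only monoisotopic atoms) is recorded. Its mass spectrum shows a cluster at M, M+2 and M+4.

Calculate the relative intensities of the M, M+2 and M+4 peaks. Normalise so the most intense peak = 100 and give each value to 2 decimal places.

47.85 : 100.00 : 52.25

Each Qi atom is independently Qi-198 (p = 0.489) or Qi-200 (q = 0.511); the cluster is the binomial expansion (p + q)^2.
P(M) = 0.489^2 = 0.239121
P(M+2) = 2 × 0.489^1 × 0.511^1 = 0.499758
P(M+4) = 0.511^2 = 0.261121
The M+2 peak is largest (0.499758); scaling to 100 gives 47.85 : 100.00 : 52.25.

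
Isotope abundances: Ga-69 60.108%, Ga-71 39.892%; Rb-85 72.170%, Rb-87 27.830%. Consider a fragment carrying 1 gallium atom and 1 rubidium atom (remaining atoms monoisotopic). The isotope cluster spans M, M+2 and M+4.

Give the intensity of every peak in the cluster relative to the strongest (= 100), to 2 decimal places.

95.30 : 100.00 : 24.39

Gallium pattern (n=1): 0.60108 : 0.39892
Rubidium pattern (n=1): 0.7217 : 0.2783
Convolve the two distributions (both contribute in 2-u steps):
  M: 0.60108×0.7217 = 0.433799
  M+2: 0.60108×0.2783 + 0.39892×0.7217 = 0.455181
  M+4: 0.39892×0.2783 = 0.111019
Scale to base peak (0.455181) = 100: 95.30 : 100.00 : 24.39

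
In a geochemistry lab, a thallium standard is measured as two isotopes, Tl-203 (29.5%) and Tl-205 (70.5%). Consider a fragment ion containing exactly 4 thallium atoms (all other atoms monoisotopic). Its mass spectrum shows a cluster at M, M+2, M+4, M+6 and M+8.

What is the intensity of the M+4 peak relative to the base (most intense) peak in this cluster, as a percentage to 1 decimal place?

62.8%

(0.295 + 0.705)^4 gives M 0.0076, M+2 0.0724, M+4 0.2595, M+6 0.4135, M+8 0.2470; the largest is M+6.
P(M+6) = C(4,3) × 0.295^1 × 0.705^3 = 4 × 0.2950 × 0.35040263 = 0.413475 (base)
P(M+4) = C(4,2) × 0.295^2 × 0.705^2 = 6 × 0.087025 × 0.497025 = 0.259522
Relative intensity = 0.259522 / 0.413475 × 100 = 62.8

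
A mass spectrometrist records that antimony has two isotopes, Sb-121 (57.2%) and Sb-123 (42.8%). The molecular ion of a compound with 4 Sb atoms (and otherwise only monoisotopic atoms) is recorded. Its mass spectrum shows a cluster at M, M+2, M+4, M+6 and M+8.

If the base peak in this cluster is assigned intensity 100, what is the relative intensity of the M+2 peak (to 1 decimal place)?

89.1

Binomial terms of (0.572 + 0.428)^4: M 0.1070, M+2 0.3204, M+4 0.3596, M+6 0.1794, M+8 0.0336 → M+4 is the base peak.
P(M+4) = C(4,2) × 0.572^2 × 0.428^2 = 6 × 0.327184 × 0.183184 = 0.359609 (base)
P(M+2) = C(4,1) × 0.572^3 × 0.428^1 = 4 × 0.18714925 × 0.4280 = 0.320400
Relative intensity = 0.320400 / 0.359609 × 100 = 89.1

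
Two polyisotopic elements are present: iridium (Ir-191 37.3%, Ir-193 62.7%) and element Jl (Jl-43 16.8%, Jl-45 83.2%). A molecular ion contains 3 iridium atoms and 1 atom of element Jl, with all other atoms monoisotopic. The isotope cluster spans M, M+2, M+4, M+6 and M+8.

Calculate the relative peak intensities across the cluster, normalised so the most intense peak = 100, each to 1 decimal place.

2.1 : 21.4 : 71.6 : 100.0 : 50.3

Iridium pattern (n=3): 0.05189512 : 0.26170165 : 0.43991135 : 0.24649188
Element Jl pattern (n=1): 0.1680 : 0.8320
Convolve the two distributions (both contribute in 2-u steps):
  M: 0.05189512×0.1680 = 0.008718
  M+2: 0.05189512×0.8320 + 0.26170165×0.1680 = 0.087143
  M+4: 0.26170165×0.8320 + 0.43991135×0.1680 = 0.291641
  M+6: 0.43991135×0.8320 + 0.24649188×0.1680 = 0.407417
  M+8: 0.24649188×0.8320 = 0.205081
Scale to base peak (0.407417) = 100: 2.1 : 21.4 : 71.6 : 100.0 : 50.3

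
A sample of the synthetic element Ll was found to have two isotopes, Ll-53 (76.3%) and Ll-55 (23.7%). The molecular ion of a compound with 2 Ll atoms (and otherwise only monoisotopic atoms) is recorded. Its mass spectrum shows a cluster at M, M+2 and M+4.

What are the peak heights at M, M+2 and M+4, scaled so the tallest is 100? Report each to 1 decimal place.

The 2 Ll atoms are independent, so intensities follow the terms of (0.763 + 0.237)^2.
P(M) = 0.763^2 = 0.582169
P(M+2) = 2 × 0.763^1 × 0.237^1 = 0.361662
P(M+4) = 0.237^2 = 0.056169
The M peak is largest (0.582169); scaling to 100 gives 100.0 : 62.1 : 9.6.

100.0 : 62.1 : 9.6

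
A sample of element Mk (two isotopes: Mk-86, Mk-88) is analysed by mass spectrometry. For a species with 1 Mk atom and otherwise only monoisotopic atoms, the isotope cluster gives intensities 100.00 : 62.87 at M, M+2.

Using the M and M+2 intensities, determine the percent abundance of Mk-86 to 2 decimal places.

Let p = fractional abundance of Mk-86. I(M+2)/I(M) = [C(1,1)·p^0·(1−p)] / p^1 = 1·(1−p)/p = 62.87/100.00 = 0.6287
(1−p)/p = 0.6287/1 = 0.6287  ⇒  p = 1/(1 + 0.6287) = 0.6140
Mk-86: 61.40%, Mk-88: 38.60%.

61.40%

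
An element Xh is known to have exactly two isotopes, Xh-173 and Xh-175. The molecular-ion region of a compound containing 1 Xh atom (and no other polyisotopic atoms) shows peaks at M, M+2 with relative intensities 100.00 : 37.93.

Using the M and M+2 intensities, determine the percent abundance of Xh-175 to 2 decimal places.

27.50%

Write p for the Xh-173 fraction. I(M+2)/I(M) = [C(1,1)·p^0·(1−p)] / p^1 = 1·(1−p)/p = 37.93/100.00 = 0.3793
(1−p)/p = 0.3793/1 = 0.3793  ⇒  p = 1/(1 + 0.3793) = 0.7250
Xh-173: 72.50%, Xh-175: 27.50%.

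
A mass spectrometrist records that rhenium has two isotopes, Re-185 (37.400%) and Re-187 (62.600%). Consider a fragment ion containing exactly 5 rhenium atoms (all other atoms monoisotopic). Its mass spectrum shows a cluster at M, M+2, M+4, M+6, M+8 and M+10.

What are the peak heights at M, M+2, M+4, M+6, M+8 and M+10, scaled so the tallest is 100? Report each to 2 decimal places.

Expanding (0.37400 + 0.62600)^5:
P(M) = 0.37400^5 = 0.007317
P(M+2) = 5 × 0.37400^4 × 0.62600^1 = 0.061239
P(M+4) = 10 × 0.37400^3 × 0.62600^2 = 0.205005
P(M+6) = 10 × 0.37400^2 × 0.62600^3 = 0.343136
P(M+8) = 5 × 0.37400^1 × 0.62600^4 = 0.287170
P(M+10) = 0.62600^5 = 0.096133
The M+6 peak is largest (0.343136); scaling to 100 gives 2.13 : 17.85 : 59.74 : 100.00 : 83.69 : 28.02.

2.13 : 17.85 : 59.74 : 100.00 : 83.69 : 28.02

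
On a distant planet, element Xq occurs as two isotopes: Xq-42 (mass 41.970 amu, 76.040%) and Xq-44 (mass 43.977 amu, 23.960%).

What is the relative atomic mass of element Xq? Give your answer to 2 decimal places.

Weight each isotope mass by its fractional abundance: 0.76040 × 41.970 + 0.23960 × 43.977
= 31.9140 + 10.5369 = 42.4509 amu

42.45 amu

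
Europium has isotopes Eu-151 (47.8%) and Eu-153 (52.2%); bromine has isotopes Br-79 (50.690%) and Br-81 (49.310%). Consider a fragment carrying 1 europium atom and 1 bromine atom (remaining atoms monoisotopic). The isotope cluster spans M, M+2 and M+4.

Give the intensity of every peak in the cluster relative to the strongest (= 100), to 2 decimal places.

48.43 : 100.00 : 51.45

Europium pattern (n=1): 0.4780 : 0.5220
Bromine pattern (n=1): 0.5069 : 0.4931
Convolve the two distributions (both contribute in 2-u steps):
  M: 0.4780×0.5069 = 0.242298
  M+2: 0.4780×0.4931 + 0.5220×0.5069 = 0.500304
  M+4: 0.5220×0.4931 = 0.257398
Scale to base peak (0.500304) = 100: 48.43 : 100.00 : 51.45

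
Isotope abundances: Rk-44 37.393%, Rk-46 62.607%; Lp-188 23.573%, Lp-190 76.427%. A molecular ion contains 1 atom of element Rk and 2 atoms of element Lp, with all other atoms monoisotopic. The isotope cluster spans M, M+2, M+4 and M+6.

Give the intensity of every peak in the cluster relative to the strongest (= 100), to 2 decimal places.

4.68 : 38.18 : 100.00 : 82.36

Element Rk pattern (n=1): 0.37393 : 0.62607
Element Lp pattern (n=2): 0.05556863 : 0.36032273 : 0.58410863
Convolve the two distributions (both contribute in 2-u steps):
  M: 0.37393×0.05556863 = 0.020779
  M+2: 0.37393×0.36032273 + 0.62607×0.05556863 = 0.169525
  M+4: 0.37393×0.58410863 + 0.62607×0.36032273 = 0.444003
  M+6: 0.62607×0.58410863 = 0.365693
Scale to base peak (0.444003) = 100: 4.68 : 38.18 : 100.00 : 82.36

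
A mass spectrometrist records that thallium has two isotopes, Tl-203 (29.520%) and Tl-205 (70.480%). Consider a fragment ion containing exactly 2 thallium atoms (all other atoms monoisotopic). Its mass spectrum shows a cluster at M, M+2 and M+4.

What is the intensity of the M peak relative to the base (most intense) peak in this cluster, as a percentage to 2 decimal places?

Binomial terms of (0.29520 + 0.70480)^2: M 0.0871, M+2 0.4161, M+4 0.4967 → M+4 is the base peak.
P(M+4) = C(2,2) × 0.29520^0 × 0.70480^2 = 1 × 1.0000 × 0.49674304 = 0.496743 (base)
P(M) = C(2,0) × 0.29520^2 × 0.70480^0 = 1 × 0.08714304 × 1.0000 = 0.087143
Relative intensity = 0.087143 / 0.496743 × 100 = 17.54

17.54%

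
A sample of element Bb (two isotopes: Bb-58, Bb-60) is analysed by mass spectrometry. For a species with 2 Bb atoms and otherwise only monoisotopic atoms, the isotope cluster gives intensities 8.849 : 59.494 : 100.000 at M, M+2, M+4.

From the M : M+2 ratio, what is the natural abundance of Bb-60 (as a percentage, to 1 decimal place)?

77.1%

If p is the fraction of Bb that is Bb-58, then I(M+2)/I(M) = [C(2,1)·p^1·(1−p)] / p^2 = 2·(1−p)/p = 59.494/8.849 = 6.7232
(1−p)/p = 6.7232/2 = 3.3616  ⇒  p = 1/(1 + 3.3616) = 0.2293
Bb-58: 22.9%, Bb-60: 77.1%.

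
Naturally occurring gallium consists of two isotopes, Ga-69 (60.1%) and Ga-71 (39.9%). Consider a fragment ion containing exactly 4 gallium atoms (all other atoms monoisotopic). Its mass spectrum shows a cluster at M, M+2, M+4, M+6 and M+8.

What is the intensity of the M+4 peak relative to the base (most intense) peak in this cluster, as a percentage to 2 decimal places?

99.58%

(0.601 + 0.399)^4 gives M 0.1305, M+2 0.3465, M+4 0.3450, M+6 0.1527, M+8 0.0253; the largest is M+2.
P(M+2) = C(4,1) × 0.601^3 × 0.399^1 = 4 × 0.2170818 × 0.3990 = 0.346463 (base)
P(M+4) = C(4,2) × 0.601^2 × 0.399^2 = 6 × 0.361201 × 0.159201 = 0.345021
Relative intensity = 0.345021 / 0.346463 × 100 = 99.58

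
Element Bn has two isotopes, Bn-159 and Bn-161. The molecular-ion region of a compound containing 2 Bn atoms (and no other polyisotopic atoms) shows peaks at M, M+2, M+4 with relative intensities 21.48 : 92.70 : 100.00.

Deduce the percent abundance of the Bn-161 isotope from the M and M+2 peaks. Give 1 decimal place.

68.3%

Let p = fractional abundance of Bn-159. I(M+2)/I(M) = [C(2,1)·p^1·(1−p)] / p^2 = 2·(1−p)/p = 92.70/21.48 = 4.3156
(1−p)/p = 4.3156/2 = 2.1578  ⇒  p = 1/(1 + 2.1578) = 0.3167
Bn-159: 31.7%, Bn-161: 68.3%.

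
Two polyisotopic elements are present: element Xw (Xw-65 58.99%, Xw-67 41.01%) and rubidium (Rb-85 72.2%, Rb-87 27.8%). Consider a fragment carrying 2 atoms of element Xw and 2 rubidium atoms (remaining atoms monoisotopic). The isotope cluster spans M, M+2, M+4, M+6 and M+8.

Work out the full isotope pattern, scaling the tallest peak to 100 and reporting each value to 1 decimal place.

Element Xw pattern (n=2): 0.34798201 : 0.48383598 : 0.16818201
Rubidium pattern (n=2): 0.521284 : 0.401432 : 0.077284
Convolve the two distributions (both contribute in 2-u steps):
  M: 0.34798201×0.521284 = 0.181397
  M+2: 0.34798201×0.401432 + 0.48383598×0.521284 = 0.391907
  M+4: 0.34798201×0.077284 + 0.48383598×0.401432 + 0.16818201×0.521284 = 0.308791
  M+6: 0.48383598×0.077284 + 0.16818201×0.401432 = 0.104906
  M+8: 0.16818201×0.077284 = 0.012998
Scale to base peak (0.391907) = 100: 46.3 : 100.0 : 78.8 : 26.8 : 3.3

46.3 : 100.0 : 78.8 : 26.8 : 3.3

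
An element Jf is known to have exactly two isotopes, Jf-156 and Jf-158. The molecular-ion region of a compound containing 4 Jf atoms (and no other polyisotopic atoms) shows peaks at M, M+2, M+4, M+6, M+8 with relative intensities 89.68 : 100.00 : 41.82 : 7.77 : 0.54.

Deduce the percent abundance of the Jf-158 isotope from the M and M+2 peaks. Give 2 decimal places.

Write p for the Jf-156 fraction. I(M+2)/I(M) = [C(4,1)·p^3·(1−p)] / p^4 = 4·(1−p)/p = 100.00/89.68 = 1.1151
(1−p)/p = 1.1151/4 = 0.2788  ⇒  p = 1/(1 + 0.2788) = 0.7820
Jf-156: 78.20%, Jf-158: 21.80%.

21.80%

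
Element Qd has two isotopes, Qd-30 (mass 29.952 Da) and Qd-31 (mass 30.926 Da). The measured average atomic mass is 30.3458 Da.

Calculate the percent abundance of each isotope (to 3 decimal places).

With x = fraction of Qd-30 (so Qd-31 is 1 − x):
29.952·x + 30.926·(1 − x) = 30.3458
(29.952 − 30.926)·x = 30.3458 − 30.926
x = -0.5802 / -0.974 = 0.59569 → 59.569% Qd-30, 40.431% Qd-31.

Qd-30: 59.569%, Qd-31: 40.431%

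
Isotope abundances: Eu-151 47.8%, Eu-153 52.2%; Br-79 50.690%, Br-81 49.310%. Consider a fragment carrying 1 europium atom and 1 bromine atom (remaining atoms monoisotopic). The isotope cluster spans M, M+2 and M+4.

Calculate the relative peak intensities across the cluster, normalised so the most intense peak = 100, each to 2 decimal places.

Europium pattern (n=1): 0.4780 : 0.5220
Bromine pattern (n=1): 0.5069 : 0.4931
Convolve the two distributions (both contribute in 2-u steps):
  M: 0.4780×0.5069 = 0.242298
  M+2: 0.4780×0.4931 + 0.5220×0.5069 = 0.500304
  M+4: 0.5220×0.4931 = 0.257398
Scale to base peak (0.500304) = 100: 48.43 : 100.00 : 51.45

48.43 : 100.00 : 51.45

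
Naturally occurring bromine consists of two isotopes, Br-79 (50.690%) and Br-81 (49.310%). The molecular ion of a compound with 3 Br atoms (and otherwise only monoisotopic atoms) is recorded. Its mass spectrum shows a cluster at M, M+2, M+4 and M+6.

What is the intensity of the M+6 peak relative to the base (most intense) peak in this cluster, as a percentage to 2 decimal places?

31.54%

(0.50690 + 0.49310)^3 gives M 0.1302, M+2 0.3801, M+4 0.3698, M+6 0.1199; the largest is M+2.
P(M+2) = C(3,1) × 0.50690^2 × 0.49310^1 = 3 × 0.25694761 × 0.4931 = 0.380103 (base)
P(M+6) = C(3,3) × 0.50690^0 × 0.49310^3 = 1 × 1.0000 × 0.11989609 = 0.119896
Relative intensity = 0.119896 / 0.380103 × 100 = 31.54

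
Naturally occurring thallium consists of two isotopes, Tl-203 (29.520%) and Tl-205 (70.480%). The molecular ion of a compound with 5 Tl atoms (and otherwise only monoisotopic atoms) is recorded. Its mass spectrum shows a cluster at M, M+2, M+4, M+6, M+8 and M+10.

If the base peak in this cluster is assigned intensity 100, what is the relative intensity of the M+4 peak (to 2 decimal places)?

(0.29520 + 0.70480)^5 gives M 0.0022, M+2 0.0268, M+4 0.1278, M+6 0.3051, M+8 0.3642, M+10 0.1739; the largest is M+8.
P(M+8) = C(5,4) × 0.29520^1 × 0.70480^4 = 5 × 0.2952 × 0.24675365 = 0.364208 (base)
P(M+4) = C(5,2) × 0.29520^3 × 0.70480^2 = 10 × 0.02572463 × 0.49674304 = 0.127785
Relative intensity = 0.127785 / 0.364208 × 100 = 35.09

35.09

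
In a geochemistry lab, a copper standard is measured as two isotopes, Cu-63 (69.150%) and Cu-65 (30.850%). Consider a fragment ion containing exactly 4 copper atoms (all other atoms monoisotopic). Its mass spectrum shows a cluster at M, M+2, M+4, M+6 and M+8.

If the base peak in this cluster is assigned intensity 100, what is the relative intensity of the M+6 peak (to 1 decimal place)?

Term probabilities: M 0.2286, M+2 0.4080, M+4 0.2731, M+6 0.0812, M+8 0.0091. Base peak = M+2.
P(M+2) = C(4,1) × 0.69150^3 × 0.30850^1 = 4 × 0.33065611 × 0.3085 = 0.408030 (base)
P(M+6) = C(4,3) × 0.69150^1 × 0.30850^3 = 4 × 0.6915 × 0.02936064 = 0.081212
Relative intensity = 0.081212 / 0.408030 × 100 = 19.9

19.9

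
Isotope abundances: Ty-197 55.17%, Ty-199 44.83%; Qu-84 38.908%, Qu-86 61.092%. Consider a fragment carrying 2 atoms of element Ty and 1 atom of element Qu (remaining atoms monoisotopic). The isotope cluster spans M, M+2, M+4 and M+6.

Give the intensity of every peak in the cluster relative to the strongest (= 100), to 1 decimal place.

31.1 : 99.5 : 100.0 : 32.3

Element Ty pattern (n=2): 0.30437289 : 0.49465422 : 0.20097289
Element Qu pattern (n=1): 0.38908 : 0.61092
Convolve the two distributions (both contribute in 2-u steps):
  M: 0.30437289×0.38908 = 0.118425
  M+2: 0.30437289×0.61092 + 0.49465422×0.38908 = 0.378408
  M+4: 0.49465422×0.61092 + 0.20097289×0.38908 = 0.380389
  M+6: 0.20097289×0.61092 = 0.122778
Scale to base peak (0.380389) = 100: 31.1 : 99.5 : 100.0 : 32.3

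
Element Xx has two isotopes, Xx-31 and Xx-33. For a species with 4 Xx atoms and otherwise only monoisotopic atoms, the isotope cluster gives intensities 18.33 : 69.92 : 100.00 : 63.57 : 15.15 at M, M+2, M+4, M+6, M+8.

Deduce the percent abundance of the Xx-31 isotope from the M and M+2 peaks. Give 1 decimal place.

51.2%

Write p for the Xx-31 fraction. I(M+2)/I(M) = [C(4,1)·p^3·(1−p)] / p^4 = 4·(1−p)/p = 69.92/18.33 = 3.8145
(1−p)/p = 3.8145/4 = 0.9536  ⇒  p = 1/(1 + 0.9536) = 0.5119
Xx-31: 51.2%, Xx-33: 48.8%.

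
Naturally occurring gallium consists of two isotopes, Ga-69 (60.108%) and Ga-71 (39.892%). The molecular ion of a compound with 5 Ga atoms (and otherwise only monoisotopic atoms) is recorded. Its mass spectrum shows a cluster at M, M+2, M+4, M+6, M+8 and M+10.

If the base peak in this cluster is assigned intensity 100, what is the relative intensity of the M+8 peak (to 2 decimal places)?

22.02

(0.60108 + 0.39892)^5 gives M 0.0785, M+2 0.2604, M+4 0.3456, M+6 0.2294, M+8 0.0761, M+10 0.0101; the largest is M+4.
P(M+4) = C(5,2) × 0.60108^3 × 0.39892^2 = 10 × 0.2171685 × 0.15913717 = 0.345596 (base)
P(M+8) = C(5,4) × 0.60108^1 × 0.39892^4 = 5 × 0.60108 × 0.02532464 = 0.076111
Relative intensity = 0.076111 / 0.345596 × 100 = 22.02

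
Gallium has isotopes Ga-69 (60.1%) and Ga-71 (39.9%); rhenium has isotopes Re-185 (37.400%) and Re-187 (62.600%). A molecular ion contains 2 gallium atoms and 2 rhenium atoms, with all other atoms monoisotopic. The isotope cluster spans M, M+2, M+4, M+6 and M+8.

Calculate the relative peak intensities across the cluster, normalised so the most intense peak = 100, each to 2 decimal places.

Gallium pattern (n=2): 0.361201 : 0.479598 : 0.159201
Rhenium pattern (n=2): 0.139876 : 0.468248 : 0.391876
Convolve the two distributions (both contribute in 2-u steps):
  M: 0.361201×0.139876 = 0.050523
  M+2: 0.361201×0.468248 + 0.479598×0.139876 = 0.236216
  M+4: 0.361201×0.391876 + 0.479598×0.468248 + 0.159201×0.139876 = 0.388385
  M+6: 0.479598×0.391876 + 0.159201×0.468248 = 0.262488
  M+8: 0.159201×0.391876 = 0.062387
Scale to base peak (0.388385) = 100: 13.01 : 60.82 : 100.00 : 67.58 : 16.06

13.01 : 60.82 : 100.00 : 67.58 : 16.06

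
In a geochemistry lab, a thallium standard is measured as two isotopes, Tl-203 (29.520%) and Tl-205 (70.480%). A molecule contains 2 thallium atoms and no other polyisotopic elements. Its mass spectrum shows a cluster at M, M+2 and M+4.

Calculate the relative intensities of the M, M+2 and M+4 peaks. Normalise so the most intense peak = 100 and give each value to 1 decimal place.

17.5 : 83.8 : 100.0

Each Tl atom is independently Tl-203 (p = 0.29520) or Tl-205 (q = 0.70480); the cluster is the binomial expansion (p + q)^2.
P(M) = 0.29520^2 = 0.087143
P(M+2) = 2 × 0.29520^1 × 0.70480^1 = 0.416114
P(M+4) = 0.70480^2 = 0.496743
The M+4 peak is largest (0.496743); scaling to 100 gives 17.5 : 83.8 : 100.0.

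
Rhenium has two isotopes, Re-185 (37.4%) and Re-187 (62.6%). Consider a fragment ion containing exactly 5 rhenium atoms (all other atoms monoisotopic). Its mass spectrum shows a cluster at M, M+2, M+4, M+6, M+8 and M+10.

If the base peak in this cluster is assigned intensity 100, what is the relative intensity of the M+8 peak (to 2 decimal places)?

83.69

Binomial terms of (0.374 + 0.626)^5: M 0.0073, M+2 0.0612, M+4 0.2050, M+6 0.3431, M+8 0.2872, M+10 0.0961 → M+6 is the base peak.
P(M+6) = C(5,3) × 0.374^2 × 0.626^3 = 10 × 0.139876 × 0.24531438 = 0.343136 (base)
P(M+8) = C(5,4) × 0.374^1 × 0.626^4 = 5 × 0.3740 × 0.1535668 = 0.287170
Relative intensity = 0.287170 / 0.343136 × 100 = 83.69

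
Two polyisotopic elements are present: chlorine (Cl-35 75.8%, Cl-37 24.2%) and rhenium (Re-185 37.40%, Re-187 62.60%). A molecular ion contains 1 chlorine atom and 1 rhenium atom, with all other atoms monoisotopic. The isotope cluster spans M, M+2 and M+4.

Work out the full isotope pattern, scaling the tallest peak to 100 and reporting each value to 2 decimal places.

Chlorine pattern (n=1): 0.7580 : 0.2420
Rhenium pattern (n=1): 0.3740 : 0.6260
Convolve the two distributions (both contribute in 2-u steps):
  M: 0.7580×0.3740 = 0.283492
  M+2: 0.7580×0.6260 + 0.2420×0.3740 = 0.565016
  M+4: 0.2420×0.6260 = 0.151492
Scale to base peak (0.565016) = 100: 50.17 : 100.00 : 26.81

50.17 : 100.00 : 26.81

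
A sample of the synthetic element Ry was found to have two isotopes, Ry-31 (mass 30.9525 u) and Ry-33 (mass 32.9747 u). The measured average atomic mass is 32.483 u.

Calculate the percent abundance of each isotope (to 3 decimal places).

Let x be the fractional abundance of Ry-31; then Ry-33 has abundance 1 − x.
30.9525·x + 32.9747·(1 − x) = 32.483
(30.9525 − 32.9747)·x = 32.483 − 32.9747
x = -0.4917 / -2.0222 = 0.24315 → 24.315% Ry-31, 75.685% Ry-33.

Ry-31: 24.315%, Ry-33: 75.685%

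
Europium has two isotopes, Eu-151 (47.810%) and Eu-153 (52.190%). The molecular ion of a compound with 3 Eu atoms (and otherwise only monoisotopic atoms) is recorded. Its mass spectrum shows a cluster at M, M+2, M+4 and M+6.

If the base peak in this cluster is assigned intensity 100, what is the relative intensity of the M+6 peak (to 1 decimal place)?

36.4

(0.47810 + 0.52190)^3 gives M 0.1093, M+2 0.3579, M+4 0.3907, M+6 0.1422; the largest is M+4.
P(M+4) = C(3,2) × 0.47810^1 × 0.52190^2 = 3 × 0.4781 × 0.27237961 = 0.390674 (base)
P(M+6) = C(3,3) × 0.47810^0 × 0.52190^3 = 1 × 1.0000 × 0.14215492 = 0.142155
Relative intensity = 0.142155 / 0.390674 × 100 = 36.4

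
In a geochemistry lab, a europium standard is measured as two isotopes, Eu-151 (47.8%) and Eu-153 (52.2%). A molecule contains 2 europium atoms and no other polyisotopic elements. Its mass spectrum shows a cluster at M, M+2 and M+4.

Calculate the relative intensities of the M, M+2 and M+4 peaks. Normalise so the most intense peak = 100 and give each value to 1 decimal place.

45.8 : 100.0 : 54.6

The 2 Eu atoms are independent, so intensities follow the terms of (0.478 + 0.522)^2.
P(M) = 0.478^2 = 0.228484
P(M+2) = 2 × 0.478^1 × 0.522^1 = 0.499032
P(M+4) = 0.522^2 = 0.272484
The M+2 peak is largest (0.499032); scaling to 100 gives 45.8 : 100.0 : 54.6.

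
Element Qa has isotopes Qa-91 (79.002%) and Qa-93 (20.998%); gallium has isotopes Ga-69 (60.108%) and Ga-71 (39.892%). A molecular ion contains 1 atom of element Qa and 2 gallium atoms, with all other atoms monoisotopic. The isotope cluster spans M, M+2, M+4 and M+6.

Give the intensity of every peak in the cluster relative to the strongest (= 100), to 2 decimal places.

Element Qa pattern (n=1): 0.79002 : 0.20998
Gallium pattern (n=2): 0.36129717 : 0.47956567 : 0.15913717
Convolve the two distributions (both contribute in 2-u steps):
  M: 0.79002×0.36129717 = 0.285432
  M+2: 0.79002×0.47956567 + 0.20998×0.36129717 = 0.454732
  M+4: 0.79002×0.15913717 + 0.20998×0.47956567 = 0.226421
  M+6: 0.20998×0.15913717 = 0.033416
Scale to base peak (0.454732) = 100: 62.77 : 100.00 : 49.79 : 7.35

62.77 : 100.00 : 49.79 : 7.35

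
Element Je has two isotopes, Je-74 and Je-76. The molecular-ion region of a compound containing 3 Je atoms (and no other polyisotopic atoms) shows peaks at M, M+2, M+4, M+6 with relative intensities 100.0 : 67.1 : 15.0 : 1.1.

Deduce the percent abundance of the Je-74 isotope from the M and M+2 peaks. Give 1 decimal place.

81.7%

If p is the fraction of Je that is Je-74, then I(M+2)/I(M) = [C(3,1)·p^2·(1−p)] / p^3 = 3·(1−p)/p = 67.1/100.0 = 0.6710
(1−p)/p = 0.6710/3 = 0.2237  ⇒  p = 1/(1 + 0.2237) = 0.8172
Je-74: 81.7%, Je-76: 18.3%.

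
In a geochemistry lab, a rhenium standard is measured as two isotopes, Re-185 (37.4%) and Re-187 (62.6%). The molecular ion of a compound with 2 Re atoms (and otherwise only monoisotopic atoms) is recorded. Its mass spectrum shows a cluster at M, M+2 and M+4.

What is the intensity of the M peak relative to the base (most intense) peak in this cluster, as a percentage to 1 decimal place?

29.9%

(0.374 + 0.626)^2 gives M 0.1399, M+2 0.4682, M+4 0.3919; the largest is M+2.
P(M+2) = C(2,1) × 0.374^1 × 0.626^1 = 2 × 0.3740 × 0.6260 = 0.468248 (base)
P(M) = C(2,0) × 0.374^2 × 0.626^0 = 1 × 0.139876 × 1.0000 = 0.139876
Relative intensity = 0.139876 / 0.468248 × 100 = 29.9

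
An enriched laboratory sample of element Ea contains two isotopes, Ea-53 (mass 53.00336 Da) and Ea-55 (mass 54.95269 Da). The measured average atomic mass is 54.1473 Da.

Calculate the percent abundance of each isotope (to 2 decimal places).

Ea-53: 41.32%, Ea-55: 58.68%

With x = fraction of Ea-53 (so Ea-55 is 1 − x):
53.00336·x + 54.95269·(1 − x) = 54.1473
(53.00336 − 54.95269)·x = 54.1473 − 54.95269
x = -0.80539 / -1.94933 = 0.41316 → 41.32% Ea-53, 58.68% Ea-55.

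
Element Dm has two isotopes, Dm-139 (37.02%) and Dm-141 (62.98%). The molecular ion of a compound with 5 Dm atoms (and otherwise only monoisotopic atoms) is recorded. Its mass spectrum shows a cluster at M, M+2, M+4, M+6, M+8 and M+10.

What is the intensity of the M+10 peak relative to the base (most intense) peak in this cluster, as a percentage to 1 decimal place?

(0.3702 + 0.6298)^5 gives M 0.0070, M+2 0.0591, M+4 0.2012, M+6 0.3424, M+8 0.2912, M+10 0.0991; the largest is M+6.
P(M+6) = C(5,3) × 0.3702^2 × 0.6298^3 = 10 × 0.13704804 × 0.24980894 = 0.342358 (base)
P(M+10) = C(5,5) × 0.3702^0 × 0.6298^5 = 1 × 1.0000 × 0.09908622 = 0.099086
Relative intensity = 0.099086 / 0.342358 × 100 = 28.9

28.9%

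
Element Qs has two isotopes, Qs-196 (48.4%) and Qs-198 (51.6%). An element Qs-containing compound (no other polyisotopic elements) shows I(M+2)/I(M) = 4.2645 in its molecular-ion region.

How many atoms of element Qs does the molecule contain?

4

With n Qs atoms, P(M+2)/P(M) = C(n,1)·p^(n−1)q / p^n = n·q/p = n · 0.516/0.484.
n = 4.2645 × 0.484/0.516 = 4.00 ≈ 4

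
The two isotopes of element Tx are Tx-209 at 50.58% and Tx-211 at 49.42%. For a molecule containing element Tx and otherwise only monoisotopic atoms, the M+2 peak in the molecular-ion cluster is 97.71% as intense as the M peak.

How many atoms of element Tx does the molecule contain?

The M+2/M ratio from n Tx atoms is n · q/p = n · 0.4942/0.5058.
n = 0.9771 × 0.5058/0.4942 = 1.00 ≈ 1

1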